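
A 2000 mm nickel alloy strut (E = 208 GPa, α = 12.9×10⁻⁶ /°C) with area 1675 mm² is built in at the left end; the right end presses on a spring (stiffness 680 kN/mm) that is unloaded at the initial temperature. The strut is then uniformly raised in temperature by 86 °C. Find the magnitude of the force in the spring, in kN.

P ≈ 308 kN

The unrestrained thermal change is αΔT L = 12.9×10⁻⁶ × 86 × 2000 = 2.219 mm.
Let P be the compressive force at the spring. The strut shortens elastically by PL/(AE) and the spring compresses by P/k; together these equal δ_free.
P [ L/(AE) + 1/k ] = δ_free → P [ 2000/(1675×208×10³) + 1/(680×10³) ] = 2.219.
P = 2.219 / 7.211×10⁻⁶ = 307700 N.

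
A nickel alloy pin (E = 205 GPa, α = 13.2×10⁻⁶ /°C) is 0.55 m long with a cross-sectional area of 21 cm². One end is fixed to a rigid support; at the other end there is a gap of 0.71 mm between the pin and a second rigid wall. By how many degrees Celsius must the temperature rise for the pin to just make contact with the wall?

ΔT ≈ 97.8 °C

The gap closes when αΔT L = 0.71 mm, since the pin is still unstressed at that instant.
So ΔT = g/(αL) = 0.71/(13.2×10⁻⁶ × 550) = 97.8 °C.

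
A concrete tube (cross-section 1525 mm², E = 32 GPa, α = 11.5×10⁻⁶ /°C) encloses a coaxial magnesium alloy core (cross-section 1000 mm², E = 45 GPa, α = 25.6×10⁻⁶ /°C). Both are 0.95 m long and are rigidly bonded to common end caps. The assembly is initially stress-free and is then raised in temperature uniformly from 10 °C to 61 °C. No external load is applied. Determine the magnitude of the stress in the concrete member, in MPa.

σ ≈ 11 MPa (tensile)

Both members must finish at the same length. With the larger α, the magnesium alloy tends to over-expand; the plates restrain it, putting the magnesium alloy in compression and the concrete in tension. With no external load the two internal forces are equal and opposite, magnitude P.
Compatibility of the two members (thermal + elastic change equal): (α₁ − α₂)ΔT = P·[1/(A₁E₁) + 1/(A₂E₂)].
|α₁ − α₂|·ΔT = 14.1×10⁻⁶ × 51 = 0.0007191.
1/(A₁E₁) + 1/(A₂E₂) = 1/(1525×32×10³) + 1/(1000×45×10³) = 4.271×10⁻⁸ N⁻¹.
So P = 0.0007191 / 4.271×10⁻⁸ = 16.84 kN.
σ_{concrete} = P/A₁ = 16840/1525 = 11.04 MPa, tensile.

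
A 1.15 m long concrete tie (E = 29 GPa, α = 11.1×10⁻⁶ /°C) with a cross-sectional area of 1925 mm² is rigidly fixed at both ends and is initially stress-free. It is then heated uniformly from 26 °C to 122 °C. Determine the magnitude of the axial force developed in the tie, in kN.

P ≈ 59.5 kN (compressive)

Full restraint means ε = 0, so the stress is σ = EαΔT = 29×10³ × 11.1×10⁻⁶ × 96 = 30.9 MPa.
Axial force P = σA = 30.9 × 1925 = 59490 N = 59.49 kN, compressive.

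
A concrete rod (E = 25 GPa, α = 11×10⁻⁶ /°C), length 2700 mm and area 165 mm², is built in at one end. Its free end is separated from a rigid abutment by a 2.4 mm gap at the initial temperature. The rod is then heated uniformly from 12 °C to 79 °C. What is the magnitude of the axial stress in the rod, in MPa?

Free thermal elongation = αΔT L = 11×10⁻⁶ × 67 × 2700 = 1.99 mm.
Since δ_free = 1.99 mm is less than the 2.4 mm gap, the rod never touches the wall. No axial force develops.

σ ≈ 0 MPa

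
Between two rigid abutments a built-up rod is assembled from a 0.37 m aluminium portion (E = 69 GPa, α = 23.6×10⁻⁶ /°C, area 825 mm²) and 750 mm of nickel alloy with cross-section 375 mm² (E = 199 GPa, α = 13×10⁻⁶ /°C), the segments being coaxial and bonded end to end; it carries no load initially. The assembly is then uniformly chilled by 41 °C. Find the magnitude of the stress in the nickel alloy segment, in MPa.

σ ≈ 122 MPa (tensile)

If the supports were absent, the total length change would be Σ αᵢΔT Lᵢ = 23.6×10⁻⁶×41×370 + 13×10⁻⁶×41×750 = 0.7578 mm.
The rigid supports impose zero overall length change; the single axial force P common to all segments must satisfy P Σ Lᵢ/(AᵢEᵢ) = δ_free.
The series flexibility is Σ Lᵢ/(AᵢEᵢ) = 370/(825×69×10³) + 750/(375×199×10³) = 1.655×10⁻⁵ mm/N.
So P = 0.7578 / 1.655×10⁻⁵ = 45.79 kN, tensile.
σ_{nickel alloy} = P / A = 45790 / 375 = 122.1 MPa.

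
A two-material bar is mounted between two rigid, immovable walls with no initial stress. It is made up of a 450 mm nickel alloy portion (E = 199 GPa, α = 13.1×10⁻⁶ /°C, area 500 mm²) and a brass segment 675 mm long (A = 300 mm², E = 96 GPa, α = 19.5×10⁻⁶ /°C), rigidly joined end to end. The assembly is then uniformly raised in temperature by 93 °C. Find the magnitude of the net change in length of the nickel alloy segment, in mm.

|ΔL| ≈ 0.262 mm

With the walls removed the bar would change length by δ_free = Σ αᵢΔT Lᵢ = 13.1×10⁻⁶×93×450 + 19.5×10⁻⁶×93×675 = 1.772 mm.
Since the ends are fixed, an axial force P builds up, equal in every segment, with P · Σ Lᵢ/(AᵢEᵢ) = δ_free.
The series flexibility is Σ Lᵢ/(AᵢEᵢ) = 450/(500×199×10³) + 675/(300×96×10³) = 2.796×10⁻⁵ mm/N.
Hence P = δ_free / Σ(L/AE) = 1.772/2.796×10⁻⁵ = 63.39 kN (compressive).
For the nickel alloy segment, free thermal change = 13.1×10⁻⁶×93×450 = 0.5482 mm and elastic change from P = 63390×450/(500×199×10³) = 0.2867 mm; these oppose, so the net change is 0.262 mm (segment lengthens).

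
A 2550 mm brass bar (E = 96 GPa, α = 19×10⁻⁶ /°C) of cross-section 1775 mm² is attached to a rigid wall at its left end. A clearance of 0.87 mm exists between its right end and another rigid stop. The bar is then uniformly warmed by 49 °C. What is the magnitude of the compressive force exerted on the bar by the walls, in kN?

Free thermal elongation = αΔT L = 19×10⁻⁶ × 49 × 2550 = 2.374 mm.
The gap closes (δ_free > 0.87 mm) and the wall then resists a further 2.374 − 0.87 = 1.504 mm of expansion.
Compatibility: PL/(AE) = 1.504 mm, so σ = P/A = E × (1.504/2550) = 56.62 MPa.
P = σA = 56.62 × 1775 = 100.5 kN.

P ≈ 101 kN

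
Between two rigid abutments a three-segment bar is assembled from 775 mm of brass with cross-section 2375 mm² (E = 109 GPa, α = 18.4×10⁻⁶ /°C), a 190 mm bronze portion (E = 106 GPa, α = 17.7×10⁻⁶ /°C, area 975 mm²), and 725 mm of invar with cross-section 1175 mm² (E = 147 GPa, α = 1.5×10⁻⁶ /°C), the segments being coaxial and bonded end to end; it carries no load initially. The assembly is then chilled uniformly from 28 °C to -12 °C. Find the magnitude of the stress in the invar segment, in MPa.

Free thermal contraction of the whole bar: Σ αᵢΔT Lᵢ = 18.4×10⁻⁶×40×775 + 17.7×10⁻⁶×40×190 + 1.5×10⁻⁶×40×725 = 0.7484 mm.
The walls prevent any net length change, so an axial force P (same in every segment) develops. Compatibility: P · Σ Lᵢ/(AᵢEᵢ) = δ_free.
Σ Lᵢ/(AᵢEᵢ) = 775/(2375×109×10³) + 190/(975×106×10³) + 725/(1175×147×10³) = 9.03×10⁻⁶ mm/N.
Hence P = δ_free / Σ(L/AE) = 0.7484/9.03×10⁻⁶ = 82.89 kN (tensile).
σ_{invar} = P / A = 82890 / 1175 = 70.54 MPa.

σ ≈ 70.5 MPa (tensile)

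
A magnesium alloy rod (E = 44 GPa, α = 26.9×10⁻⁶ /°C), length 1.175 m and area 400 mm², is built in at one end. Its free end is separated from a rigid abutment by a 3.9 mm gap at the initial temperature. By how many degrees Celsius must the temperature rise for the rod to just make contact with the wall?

ΔT ≈ 123 °C

Contact occurs when the free expansion equals the gap: αΔT L = 3.9 mm.
ΔT = 3.9 / (26.9×10⁻⁶ × 1175) = 123.4 °C.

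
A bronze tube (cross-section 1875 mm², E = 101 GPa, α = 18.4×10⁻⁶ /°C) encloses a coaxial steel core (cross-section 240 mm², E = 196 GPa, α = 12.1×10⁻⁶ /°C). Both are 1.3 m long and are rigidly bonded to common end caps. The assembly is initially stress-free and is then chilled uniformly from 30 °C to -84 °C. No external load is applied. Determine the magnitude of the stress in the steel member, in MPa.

The bronze has the larger α, so on cooling it would change length more than the steel if both were free. The rigid plates force a common final length, so the bronze is put into tension and the steel into compression, with equal and opposite forces P (no external load).
Equating the net (thermal + elastic) strains gives |α₁ − α₂|·ΔT = P·[1/(A₁E₁) + 1/(A₂E₂)].
|α₁ − α₂|·ΔT = 6.3×10⁻⁶ × 114 = 0.0007182.
1/(A₁E₁) + 1/(A₂E₂) = 1/(1875×101×10³) + 1/(240×196×10³) = 2.654×10⁻⁸ N⁻¹.
P = 0.0007182 / 2.654×10⁻⁸ = 27060 N = 27.06 kN.
σ_{steel} = P/A₂ = 27060/240 = 112.8 MPa, compressive.

σ ≈ 113 MPa (compressive)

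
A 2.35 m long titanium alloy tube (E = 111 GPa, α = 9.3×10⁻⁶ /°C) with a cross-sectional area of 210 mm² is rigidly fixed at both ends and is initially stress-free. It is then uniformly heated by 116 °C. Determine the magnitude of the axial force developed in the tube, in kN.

P ≈ 25.1 kN (compressive)

With zero net strain, σ = E·αΔT = 111 GPa × 9.3×10⁻⁶ × 116 = 119.7 MPa.
Axial force P = σA = 119.7 × 210 = 25150 N = 25.15 kN, compressive.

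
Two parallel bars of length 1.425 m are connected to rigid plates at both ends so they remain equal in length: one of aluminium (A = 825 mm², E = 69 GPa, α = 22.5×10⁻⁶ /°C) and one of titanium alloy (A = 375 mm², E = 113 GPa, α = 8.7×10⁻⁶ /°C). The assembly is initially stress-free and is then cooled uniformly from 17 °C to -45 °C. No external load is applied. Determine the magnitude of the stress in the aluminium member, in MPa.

Equilibrium of a rigid end plate with no external load gives equal and opposite internal forces ±P in the two members. Since α_{aluminium} > α_{titanium alloy}, cooling drives the aluminium into tension and the titanium alloy into compression.
Compatibility of the two members (thermal + elastic change equal): (α₁ − α₂)ΔT = P·[1/(A₁E₁) + 1/(A₂E₂)].
|α₁ − α₂|·ΔT = 13.8×10⁻⁶ × 62 = 0.0008556.
1/(A₁E₁) + 1/(A₂E₂) = 1/(825×69×10³) + 1/(375×113×10³) = 4.117×10⁻⁸ N⁻¹.
So P = 0.0008556 / 4.117×10⁻⁸ = 20.78 kN.
σ_{aluminium} = P/A₁ = 20780/825 = 25.19 MPa, tensile.

σ ≈ 25.2 MPa (tensile)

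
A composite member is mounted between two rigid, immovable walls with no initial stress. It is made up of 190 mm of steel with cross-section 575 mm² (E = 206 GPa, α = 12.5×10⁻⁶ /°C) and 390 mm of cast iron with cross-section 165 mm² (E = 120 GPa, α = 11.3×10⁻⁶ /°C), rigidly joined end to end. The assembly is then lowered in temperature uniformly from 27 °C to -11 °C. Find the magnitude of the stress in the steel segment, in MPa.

σ ≈ 21 MPa (tensile)

With the walls removed the bar would change length by δ_free = Σ αᵢΔT Lᵢ = 12.5×10⁻⁶×38×190 + 11.3×10⁻⁶×38×390 = 0.2577 mm.
The rigid supports impose zero overall length change; the single axial force P common to all segments must satisfy P Σ Lᵢ/(AᵢEᵢ) = δ_free.
Σ Lᵢ/(AᵢEᵢ) = 190/(575×206×10³) + 390/(165×120×10³) = 2.13×10⁻⁵ mm/N.
Hence P = δ_free / Σ(L/AE) = 0.2577/2.13×10⁻⁵ = 12.1 kN (tensile).
σ_{steel} = P / A = 12100 / 575 = 21.04 MPa.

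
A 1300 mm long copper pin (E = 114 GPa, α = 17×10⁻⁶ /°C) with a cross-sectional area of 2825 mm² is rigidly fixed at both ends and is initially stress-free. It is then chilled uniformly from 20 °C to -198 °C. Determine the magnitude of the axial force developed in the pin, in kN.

P ≈ 1190 kN (tensile)

The ends cannot move, so σ = EαΔT = 114×10³ × 17×10⁻⁶ × 218 = 422.5 MPa.
Axial force P = σA = 422.5 × 2825 = 1.194×10⁶ N = 1194 kN, tensile.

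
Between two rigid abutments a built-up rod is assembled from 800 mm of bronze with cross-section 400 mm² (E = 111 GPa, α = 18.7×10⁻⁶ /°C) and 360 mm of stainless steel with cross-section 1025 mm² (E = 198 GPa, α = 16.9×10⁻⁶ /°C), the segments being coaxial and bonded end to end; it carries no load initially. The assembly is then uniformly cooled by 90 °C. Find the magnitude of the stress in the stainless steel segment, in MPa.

σ ≈ 93.4 MPa (tensile)

With the walls removed the bar would change length by δ_free = Σ αᵢΔT Lᵢ = 18.7×10⁻⁶×90×800 + 16.9×10⁻⁶×90×360 = 1.894 mm.
The walls prevent any net length change, so an axial force P (same in every segment) develops. Compatibility: P · Σ Lᵢ/(AᵢEᵢ) = δ_free.
The series flexibility is Σ Lᵢ/(AᵢEᵢ) = 800/(400×111×10³) + 360/(1025×198×10³) = 1.979×10⁻⁵ mm/N.
P = 1.894 / 1.979×10⁻⁵ = 95690 N = 95.69 kN, tensile.
σ_{stainless steel} = P / A = 95690 / 1025 = 93.36 MPa.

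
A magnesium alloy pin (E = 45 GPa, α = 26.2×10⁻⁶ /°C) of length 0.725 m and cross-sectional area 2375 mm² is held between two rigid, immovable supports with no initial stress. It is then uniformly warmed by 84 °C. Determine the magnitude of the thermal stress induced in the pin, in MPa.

The supports are rigid, so the total axial strain is zero. The restrained thermal strain is ε = αΔT = 26.2×10⁻⁶ × 84 = 2200.8×10⁻⁶.
σ = EαΔT = 45×10³ × 26.2×10⁻⁶ × 84 = 99.04 MPa (compressive; the pin is trying to expand).

σ ≈ 99 MPa (compressive)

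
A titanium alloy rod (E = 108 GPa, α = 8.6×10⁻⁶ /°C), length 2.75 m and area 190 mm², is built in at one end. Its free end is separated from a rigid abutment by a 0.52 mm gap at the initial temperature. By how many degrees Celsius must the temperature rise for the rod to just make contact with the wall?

The gap closes when αΔT L = 0.52 mm, since the rod is still unstressed at that instant.
ΔT = 0.52 / (8.6×10⁻⁶ × 2750) = 21.99 °C.

ΔT ≈ 22 °C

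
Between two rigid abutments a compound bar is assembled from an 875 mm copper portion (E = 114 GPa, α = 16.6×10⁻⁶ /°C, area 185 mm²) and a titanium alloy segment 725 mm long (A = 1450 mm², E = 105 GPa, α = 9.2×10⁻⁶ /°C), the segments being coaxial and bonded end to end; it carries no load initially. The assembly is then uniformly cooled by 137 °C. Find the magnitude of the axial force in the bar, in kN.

P ≈ 62.8 kN (tensile)

Free thermal contraction of the whole bar: Σ αᵢΔT Lᵢ = 16.6×10⁻⁶×137×875 + 9.2×10⁻⁶×137×725 = 2.904 mm.
The walls prevent any net length change, so an axial force P (same in every segment) develops. Compatibility: P · Σ Lᵢ/(AᵢEᵢ) = δ_free.
The series flexibility is Σ Lᵢ/(AᵢEᵢ) = 875/(185×114×10³) + 725/(1450×105×10³) = 4.625×10⁻⁵ mm/N.
P = 2.904 / 4.625×10⁻⁵ = 62780 N = 62.78 kN, tensile.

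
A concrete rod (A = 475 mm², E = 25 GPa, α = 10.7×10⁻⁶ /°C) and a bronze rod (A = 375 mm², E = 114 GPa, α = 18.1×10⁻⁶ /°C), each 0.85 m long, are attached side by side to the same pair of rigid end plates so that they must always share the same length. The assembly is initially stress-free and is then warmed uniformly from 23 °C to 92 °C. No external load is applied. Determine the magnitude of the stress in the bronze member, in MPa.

σ ≈ 12.7 MPa (compressive)

The bronze has the larger α, so on heating it would change length more than the concrete if both were free. The rigid plates force a common final length, so the bronze is put into compression and the concrete into tension, with equal and opposite forces P (no external load).
Compatibility of the two members (thermal + elastic change equal): (α₁ − α₂)ΔT = P·[1/(A₁E₁) + 1/(A₂E₂)].
|α₁ − α₂|·ΔT = 7.4×10⁻⁶ × 69 = 0.0005106.
1/(A₁E₁) + 1/(A₂E₂) = 1/(475×25×10³) + 1/(375×114×10³) = 1.076×10⁻⁷ N⁻¹.
P = 0.0005106 / 1.076×10⁻⁷ = 4745 N = 4.745 kN.
σ_{bronze} = P/A₂ = 4745/375 = 12.65 MPa, compressive.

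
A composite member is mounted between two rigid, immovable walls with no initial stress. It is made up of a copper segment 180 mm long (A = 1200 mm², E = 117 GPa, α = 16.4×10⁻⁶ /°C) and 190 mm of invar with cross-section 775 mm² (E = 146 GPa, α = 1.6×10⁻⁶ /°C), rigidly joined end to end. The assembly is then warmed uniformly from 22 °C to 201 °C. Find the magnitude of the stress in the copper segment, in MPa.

If the supports were absent, the total length change would be Σ αᵢΔT Lᵢ = 16.4×10⁻⁶×179×180 + 1.6×10⁻⁶×179×190 = 0.5828 mm.
The rigid supports impose zero overall length change; the single axial force P common to all segments must satisfy P Σ Lᵢ/(AᵢEᵢ) = δ_free.
The series flexibility is Σ Lᵢ/(AᵢEᵢ) = 180/(1200×117×10³) + 190/(775×146×10³) = 2.961×10⁻⁶ mm/N.
So P = 0.5828 / 2.961×10⁻⁶ = 196.8 kN, compressive.
σ_{copper} = P / A = 196800 / 1200 = 164 MPa.

σ ≈ 164 MPa (compressive)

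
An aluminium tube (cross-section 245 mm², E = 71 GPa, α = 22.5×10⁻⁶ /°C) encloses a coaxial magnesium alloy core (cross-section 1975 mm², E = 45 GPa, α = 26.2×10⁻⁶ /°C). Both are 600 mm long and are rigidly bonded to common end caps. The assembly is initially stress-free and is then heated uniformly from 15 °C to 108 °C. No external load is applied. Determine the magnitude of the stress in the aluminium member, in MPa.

σ ≈ 20.4 MPa (tensile)

Equilibrium of a rigid end plate with no external load gives equal and opposite internal forces ±P in the two members. Since α_{magnesium alloy} > α_{aluminium}, heating drives the magnesium alloy into compression and the aluminium into tension.
Equating the net (thermal + elastic) strains gives |α₁ − α₂|·ΔT = P·[1/(A₁E₁) + 1/(A₂E₂)].
|α₁ − α₂|·ΔT = 3.7×10⁻⁶ × 93 = 0.0003441.
1/(A₁E₁) + 1/(A₂E₂) = 1/(245×71×10³) + 1/(1975×45×10³) = 6.874×10⁻⁸ N⁻¹.
P = 0.0003441 / 6.874×10⁻⁸ = 5006 N = 5.006 kN.
σ_{aluminium} = P/A₁ = 5006/245 = 20.43 MPa, tensile.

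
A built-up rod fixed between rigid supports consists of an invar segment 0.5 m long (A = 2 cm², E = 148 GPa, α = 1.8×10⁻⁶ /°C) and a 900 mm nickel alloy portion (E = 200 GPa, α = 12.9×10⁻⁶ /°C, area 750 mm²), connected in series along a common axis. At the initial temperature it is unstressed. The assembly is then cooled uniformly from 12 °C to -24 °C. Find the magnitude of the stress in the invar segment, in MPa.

Free thermal contraction of the whole bar: Σ αᵢΔT Lᵢ = 1.8×10⁻⁶×36×500 + 12.9×10⁻⁶×36×900 = 0.4504 mm.
The rigid supports impose zero overall length change; the single axial force P common to all segments must satisfy P Σ Lᵢ/(AᵢEᵢ) = δ_free.
The series flexibility is Σ Lᵢ/(AᵢEᵢ) = 500/(200×148×10³) + 900/(750×200×10³) = 2.289×10⁻⁵ mm/N.
So P = 0.4504 / 2.289×10⁻⁵ = 19.67 kN, tensile.
σ_{invar} = P / A = 19670 / 200 = 98.37 MPa.

σ ≈ 98.4 MPa (tensile)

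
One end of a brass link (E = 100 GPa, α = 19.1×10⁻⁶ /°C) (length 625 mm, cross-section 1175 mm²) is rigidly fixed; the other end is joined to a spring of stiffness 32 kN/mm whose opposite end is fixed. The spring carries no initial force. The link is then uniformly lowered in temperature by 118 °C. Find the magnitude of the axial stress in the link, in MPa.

σ ≈ 32.8 MPa (tensile)

Free thermal contraction: δ_free = αΔT L = 19.1×10⁻⁶ × 118 × 625 = 1.409 mm.
Let P be the tensile force in the spring. The link extends elastically by PL/(AE) and the spring stretches by P/k; together these equal δ_free.
So P = δ_free / [L/(AE) + 1/k] = 1.409 / [ 625/(1175×100×10³) + 1/(32×10³) ].
P = 1.409 / 3.657×10⁻⁵ = 38520 N.
σ = P/A = 38520/1175 = 32.78 MPa.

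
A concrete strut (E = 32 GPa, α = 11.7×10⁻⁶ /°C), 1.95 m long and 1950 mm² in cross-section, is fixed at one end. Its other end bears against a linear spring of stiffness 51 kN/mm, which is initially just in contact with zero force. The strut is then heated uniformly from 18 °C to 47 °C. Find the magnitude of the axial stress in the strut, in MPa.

Free thermal expansion: δ_free = αΔT L = 11.7×10⁻⁶ × 29 × 1950 = 0.6616 mm.
Let P be the compressive force at the spring. The strut shortens elastically by PL/(AE) and the spring compresses by P/k; together these equal δ_free.
So P = δ_free / [L/(AE) + 1/k] = 0.6616 / [ 1950/(1950×32×10³) + 1/(51×10³) ].
P = 0.6616 / 5.086×10⁻⁵ = 13010 N.
σ = P/A = 13010/1950 = 6.672 MPa.

σ ≈ 6.67 MPa (compressive)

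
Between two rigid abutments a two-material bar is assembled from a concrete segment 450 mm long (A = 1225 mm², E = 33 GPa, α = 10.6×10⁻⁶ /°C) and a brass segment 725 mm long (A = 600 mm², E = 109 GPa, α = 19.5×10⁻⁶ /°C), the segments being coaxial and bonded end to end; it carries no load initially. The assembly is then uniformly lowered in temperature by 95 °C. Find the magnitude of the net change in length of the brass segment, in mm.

If the supports were absent, the total length change would be Σ αᵢΔT Lᵢ = 10.6×10⁻⁶×95×450 + 19.5×10⁻⁶×95×725 = 1.796 mm.
The rigid supports impose zero overall length change; the single axial force P common to all segments must satisfy P Σ Lᵢ/(AᵢEᵢ) = δ_free.
The series flexibility is Σ Lᵢ/(AᵢEᵢ) = 450/(1225×33×10³) + 725/(600×109×10³) = 2.222×10⁻⁵ mm/N.
Hence P = δ_free / Σ(L/AE) = 1.796/2.222×10⁻⁵ = 80.85 kN (tensile).
For the brass segment, free thermal change = 19.5×10⁻⁶×95×725 = 1.343 mm and elastic change from P = 80850×725/(600×109×10³) = 0.8962 mm; these oppose, so the net change is 0.447 mm (segment shortens).

|ΔL| ≈ 0.447 mm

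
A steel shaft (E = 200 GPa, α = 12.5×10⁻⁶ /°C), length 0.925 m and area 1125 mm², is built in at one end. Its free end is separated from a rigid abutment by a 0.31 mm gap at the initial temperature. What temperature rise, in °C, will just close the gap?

The gap closes when αΔT L = 0.31 mm, since the shaft is still unstressed at that instant.
ΔT = 0.31 / (12.5×10⁻⁶ × 925) = 26.81 °C.

ΔT ≈ 26.8 °C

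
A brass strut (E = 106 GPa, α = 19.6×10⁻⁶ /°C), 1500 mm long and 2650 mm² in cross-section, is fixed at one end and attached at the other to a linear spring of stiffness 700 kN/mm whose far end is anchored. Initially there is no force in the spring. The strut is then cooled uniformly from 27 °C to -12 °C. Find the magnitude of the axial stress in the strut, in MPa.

σ ≈ 63.9 MPa (tensile)

The unrestrained thermal change is αΔT L = 19.6×10⁻⁶ × 39 × 1500 = 1.147 mm.
Let P be the tensile force in the spring. The strut extends elastically by PL/(AE) and the spring stretches by P/k; together these equal δ_free.
P [ L/(AE) + 1/k ] = δ_free → P [ 1500/(2650×106×10³) + 1/(700×10³) ] = 1.147.
P = 1.147 / 6.769×10⁻⁶ = 169400 N.
σ = P/A = 169400/2650 = 63.92 MPa.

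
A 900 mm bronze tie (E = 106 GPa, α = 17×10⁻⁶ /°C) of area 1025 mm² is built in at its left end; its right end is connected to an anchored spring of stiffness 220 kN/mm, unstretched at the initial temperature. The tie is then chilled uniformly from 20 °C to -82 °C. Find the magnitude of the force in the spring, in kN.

P ≈ 122 kN

Free thermal contraction: δ_free = αΔT L = 17×10⁻⁶ × 102 × 900 = 1.561 mm.
With a force P in the spring, the elastic change of the tie is PL/(AE) and that of the spring is P/k; compatibility requires their sum to equal δ_free.
P [ L/(AE) + 1/k ] = δ_free → P [ 900/(1025×106×10³) + 1/(220×10³) ] = 1.561.
P = 1.561 / 1.283×10⁻⁵ = 121600 N.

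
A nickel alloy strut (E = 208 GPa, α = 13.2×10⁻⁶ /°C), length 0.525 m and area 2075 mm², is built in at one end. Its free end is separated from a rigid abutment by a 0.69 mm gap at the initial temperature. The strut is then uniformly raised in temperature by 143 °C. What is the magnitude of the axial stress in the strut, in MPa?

Free thermal elongation = αΔT L = 13.2×10⁻⁶ × 143 × 525 = 0.991 mm.
This exceeds the 0.69 mm gap, so the wall pushes back. The portion of expansion that must be recovered elastically is δ_free − gap = 0.991 − 0.69 = 0.301 mm.
So σ = E(δ_free − g)/L = 208×10³ × 0.301/525 = 119.2 MPa.

σ ≈ 119 MPa (compressive)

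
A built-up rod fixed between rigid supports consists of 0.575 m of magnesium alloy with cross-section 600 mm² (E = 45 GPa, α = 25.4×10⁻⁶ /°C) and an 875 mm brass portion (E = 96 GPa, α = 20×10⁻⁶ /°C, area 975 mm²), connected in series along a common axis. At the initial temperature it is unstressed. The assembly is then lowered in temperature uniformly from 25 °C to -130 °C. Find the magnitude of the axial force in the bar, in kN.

P ≈ 162 kN (tensile)

If the supports were absent, the total length change would be Σ αᵢΔT Lᵢ = 25.4×10⁻⁶×155×575 + 20×10⁻⁶×155×875 = 4.976 mm.
The rigid supports impose zero overall length change; the single axial force P common to all segments must satisfy P Σ Lᵢ/(AᵢEᵢ) = δ_free.
The series flexibility is Σ Lᵢ/(AᵢEᵢ) = 575/(600×45×10³) + 875/(975×96×10³) = 3.064×10⁻⁵ mm/N.
Hence P = δ_free / Σ(L/AE) = 4.976/3.064×10⁻⁵ = 162.4 kN (tensile).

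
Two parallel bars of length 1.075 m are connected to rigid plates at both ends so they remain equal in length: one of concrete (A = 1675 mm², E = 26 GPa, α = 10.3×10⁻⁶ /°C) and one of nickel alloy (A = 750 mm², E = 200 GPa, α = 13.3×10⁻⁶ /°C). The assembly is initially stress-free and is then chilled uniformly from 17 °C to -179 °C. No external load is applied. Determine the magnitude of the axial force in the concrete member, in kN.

P ≈ 19.8 kN (compressive in the concrete)

Equilibrium of a rigid end plate with no external load gives equal and opposite internal forces ±P in the two members. Since α_{nickel alloy} > α_{concrete}, cooling drives the nickel alloy into tension and the concrete into compression.
Setting the final lengths equal and cancelling L: (α₁ − α₂)ΔT = P/(A₁E₁) + P/(A₂E₂).
|α₁ − α₂|·ΔT = 3×10⁻⁶ × 196 = 0.000588.
1/(A₁E₁) + 1/(A₂E₂) = 1/(1675×26×10³) + 1/(750×200×10³) = 2.963×10⁻⁸ N⁻¹.
So P = 0.000588 / 2.963×10⁻⁸ = 19.85 kN.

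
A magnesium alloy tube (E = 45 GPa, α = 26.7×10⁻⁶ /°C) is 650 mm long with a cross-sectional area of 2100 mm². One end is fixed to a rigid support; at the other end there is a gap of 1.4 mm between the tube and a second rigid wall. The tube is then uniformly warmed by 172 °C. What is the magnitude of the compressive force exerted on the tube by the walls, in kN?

P ≈ 230 kN

If the wall were absent the tube would grow by αΔT L = 26.7×10⁻⁶ × 172 × 650 = 2.985 mm.
After closing the 1.4 mm clearance, 2.985 − 1.4 = 1.585 mm of expansion remains to be suppressed by the wall.
So σ = E(δ_free − g)/L = 45×10³ × 1.585/650 = 109.7 MPa.
P = σA = 109.7 × 2100 = 230.4 kN.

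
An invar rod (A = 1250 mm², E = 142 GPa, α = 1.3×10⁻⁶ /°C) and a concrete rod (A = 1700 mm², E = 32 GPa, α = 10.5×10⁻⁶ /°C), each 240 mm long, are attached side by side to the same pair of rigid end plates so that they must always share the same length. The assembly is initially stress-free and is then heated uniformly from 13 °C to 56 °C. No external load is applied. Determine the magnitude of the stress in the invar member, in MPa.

Equilibrium of a rigid end plate with no external load gives equal and opposite internal forces ±P in the two members. Since α_{concrete} > α_{invar}, heating drives the concrete into compression and the invar into tension.
Equating the net (thermal + elastic) strains gives |α₁ − α₂|·ΔT = P·[1/(A₁E₁) + 1/(A₂E₂)].
|α₁ − α₂|·ΔT = 9.2×10⁻⁶ × 43 = 0.0003956.
1/(A₁E₁) + 1/(A₂E₂) = 1/(1250×142×10³) + 1/(1700×32×10³) = 2.402×10⁻⁸ N⁻¹.
P = 0.0003956 / 2.402×10⁻⁸ = 16470 N = 16.47 kN.
σ_{invar} = P/A₁ = 16470/1250 = 13.18 MPa, tensile.

σ ≈ 13.2 MPa (tensile)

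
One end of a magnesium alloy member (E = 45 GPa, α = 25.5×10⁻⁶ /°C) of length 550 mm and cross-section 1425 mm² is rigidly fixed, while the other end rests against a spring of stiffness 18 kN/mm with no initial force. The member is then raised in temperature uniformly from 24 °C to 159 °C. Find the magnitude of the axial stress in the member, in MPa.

σ ≈ 20.7 MPa (compressive)

The unrestrained thermal change is αΔT L = 25.5×10⁻⁶ × 135 × 550 = 1.893 mm.
Let P be the compressive force at the spring. The member shortens elastically by PL/(AE) and the spring compresses by P/k; together these equal δ_free.
P [ L/(AE) + 1/k ] = δ_free → P [ 550/(1425×45×10³) + 1/(18×10³) ] = 1.893.
P = 1.893 / 6.413×10⁻⁵ = 29520 N.
σ = P/A = 29520/1425 = 20.72 MPa.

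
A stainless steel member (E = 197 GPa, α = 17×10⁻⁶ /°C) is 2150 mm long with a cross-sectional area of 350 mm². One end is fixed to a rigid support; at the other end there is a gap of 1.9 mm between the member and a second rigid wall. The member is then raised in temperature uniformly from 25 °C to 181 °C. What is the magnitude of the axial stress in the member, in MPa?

σ ≈ 348 MPa (compressive)

Free thermal elongation = αΔT L = 17×10⁻⁶ × 156 × 2150 = 5.702 mm.
This exceeds the 1.9 mm gap, so the wall pushes back. The portion of expansion that must be recovered elastically is δ_free − gap = 5.702 − 1.9 = 3.802 mm.
Compatibility: PL/(AE) = 3.802 mm, so σ = P/A = E × (3.802/2150) = 348.4 MPa.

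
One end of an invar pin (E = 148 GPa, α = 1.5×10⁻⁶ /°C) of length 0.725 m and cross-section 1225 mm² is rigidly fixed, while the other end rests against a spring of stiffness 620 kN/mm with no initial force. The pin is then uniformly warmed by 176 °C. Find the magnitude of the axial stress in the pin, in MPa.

σ ≈ 27.8 MPa (compressive)

If the spring were absent the pin would lengthen by αΔT L = 1.5×10⁻⁶ × 176 × 725 = 0.1914 mm.
Let P be the compressive force at the spring. The pin shortens elastically by PL/(AE) and the spring compresses by P/k; together these equal δ_free.
So P = δ_free / [L/(AE) + 1/k] = 0.1914 / [ 725/(1225×148×10³) + 1/(620×10³) ].
P = 0.1914 / 5.612×10⁻⁶ = 34110 N.
σ = P/A = 34110/1225 = 27.84 MPa.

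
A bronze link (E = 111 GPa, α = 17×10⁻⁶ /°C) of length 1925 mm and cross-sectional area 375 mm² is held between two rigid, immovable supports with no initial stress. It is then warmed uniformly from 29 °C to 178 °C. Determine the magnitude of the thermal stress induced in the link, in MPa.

With length fixed, the mechanical strain must cancel the thermal strain αΔT = 17×10⁻⁶ × 149 = 2533×10⁻⁶.
Hence σ = E·αΔT = 111×10³ × 2533×10⁻⁶ = 281.2 MPa, compressive.

σ ≈ 281 MPa (compressive)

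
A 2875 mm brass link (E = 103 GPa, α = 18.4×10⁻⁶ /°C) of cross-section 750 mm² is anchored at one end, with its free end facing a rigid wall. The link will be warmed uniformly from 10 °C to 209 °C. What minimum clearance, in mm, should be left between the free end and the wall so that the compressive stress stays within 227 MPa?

g ≈ 4.19 mm

Free expansion if unrestrained: δ_free = αΔT L = 18.4×10⁻⁶ × 199 × 2875 = 10.53 mm.
A stress of 227 MPa corresponds to the wall pushing the link back by σL/E = 227×2875/(103×10³) = 6.336 mm.
So the gap has to take up the difference, g_min = δ_free − σL/E = 10.53 − 6.336 = 4.191 mm.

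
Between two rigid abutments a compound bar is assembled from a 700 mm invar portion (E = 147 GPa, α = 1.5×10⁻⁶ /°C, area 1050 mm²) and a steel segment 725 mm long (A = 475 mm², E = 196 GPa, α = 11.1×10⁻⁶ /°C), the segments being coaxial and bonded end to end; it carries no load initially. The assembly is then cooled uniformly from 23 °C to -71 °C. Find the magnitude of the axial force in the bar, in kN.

P ≈ 69.4 kN (tensile)

With the walls removed the bar would change length by δ_free = Σ αᵢΔT Lᵢ = 1.5×10⁻⁶×94×700 + 11.1×10⁻⁶×94×725 = 0.8552 mm.
Since the ends are fixed, an axial force P builds up, equal in every segment, with P · Σ Lᵢ/(AᵢEᵢ) = δ_free.
Σ Lᵢ/(AᵢEᵢ) = 700/(1050×147×10³) + 725/(475×196×10³) = 1.232×10⁻⁵ mm/N.
Hence P = δ_free / Σ(L/AE) = 0.8552/1.232×10⁻⁵ = 69.4 kN (tensile).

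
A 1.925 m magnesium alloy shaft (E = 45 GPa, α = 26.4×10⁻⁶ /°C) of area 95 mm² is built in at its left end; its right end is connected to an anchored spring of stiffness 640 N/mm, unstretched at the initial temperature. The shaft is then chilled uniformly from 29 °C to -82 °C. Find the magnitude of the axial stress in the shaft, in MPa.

The unrestrained thermal change is αΔT L = 26.4×10⁻⁶ × 111 × 1925 = 5.641 mm.
With a force P in the spring, the elastic change of the shaft is PL/(AE) and that of the spring is P/k; compatibility requires their sum to equal δ_free.
So P = δ_free / [L/(AE) + 1/k] = 5.641 / [ 1925/(95×45×10³) + 1/(640) ].
P = 5.641 / 0.002013 = 2803 N.
σ = P/A = 2803/95 = 29.5 MPa.

σ ≈ 29.5 MPa (tensile)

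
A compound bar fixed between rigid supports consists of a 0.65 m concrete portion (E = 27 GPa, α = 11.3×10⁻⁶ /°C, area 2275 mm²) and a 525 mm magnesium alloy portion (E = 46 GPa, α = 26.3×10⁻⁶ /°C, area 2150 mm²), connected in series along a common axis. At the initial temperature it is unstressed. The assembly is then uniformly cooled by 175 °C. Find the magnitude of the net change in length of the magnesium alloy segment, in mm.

|ΔL| ≈ 1.18 mm

Free thermal contraction of the whole bar: Σ αᵢΔT Lᵢ = 11.3×10⁻⁶×175×650 + 26.3×10⁻⁶×175×525 = 3.702 mm.
The rigid supports impose zero overall length change; the single axial force P common to all segments must satisfy P Σ Lᵢ/(AᵢEᵢ) = δ_free.
Σ Lᵢ/(AᵢEᵢ) = 650/(2275×27×10³) + 525/(2150×46×10³) = 1.589×10⁻⁵ mm/N.
P = 3.702 / 1.589×10⁻⁵ = 233000 N = 233 kN, tensile.
For the magnesium alloy segment, free thermal change = 26.3×10⁻⁶×175×525 = 2.416 mm and elastic change from P = 233000×525/(2150×46×10³) = 1.237 mm; these oppose, so the net change is 1.18 mm (segment shortens).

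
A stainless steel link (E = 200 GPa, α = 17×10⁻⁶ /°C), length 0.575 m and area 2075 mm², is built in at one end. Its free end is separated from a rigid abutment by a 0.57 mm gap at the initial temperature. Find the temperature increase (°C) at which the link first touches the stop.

ΔT ≈ 58.3 °C

The gap closes when αΔT L = 0.57 mm, since the link is still unstressed at that instant.
ΔT = 0.57 / (17×10⁻⁶ × 575) = 58.31 °C.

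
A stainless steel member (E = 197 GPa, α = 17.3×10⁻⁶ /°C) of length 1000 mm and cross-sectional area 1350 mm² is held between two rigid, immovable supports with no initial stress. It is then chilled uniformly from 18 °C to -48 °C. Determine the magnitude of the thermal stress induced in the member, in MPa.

σ ≈ 225 MPa (tensile)

With length fixed, the mechanical strain must cancel the thermal strain αΔT = 17.3×10⁻⁶ × 66 = 1141.8×10⁻⁶.
Hence σ = E·αΔT = 197×10³ × 1141.8×10⁻⁶ = 224.9 MPa, tensile.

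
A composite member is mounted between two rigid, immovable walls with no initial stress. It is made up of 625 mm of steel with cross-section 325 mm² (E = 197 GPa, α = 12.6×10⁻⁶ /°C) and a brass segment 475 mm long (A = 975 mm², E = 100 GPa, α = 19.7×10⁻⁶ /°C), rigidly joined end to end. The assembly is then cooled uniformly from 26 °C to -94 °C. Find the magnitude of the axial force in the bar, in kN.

With the walls removed the bar would change length by δ_free = Σ αᵢΔT Lᵢ = 12.6×10⁻⁶×120×625 + 19.7×10⁻⁶×120×475 = 2.068 mm.
The rigid supports impose zero overall length change; the single axial force P common to all segments must satisfy P Σ Lᵢ/(AᵢEᵢ) = δ_free.
The series flexibility is Σ Lᵢ/(AᵢEᵢ) = 625/(325×197×10³) + 475/(975×100×10³) = 1.463×10⁻⁵ mm/N.
So P = 2.068 / 1.463×10⁻⁵ = 141.3 kN, tensile.

P ≈ 141 kN (tensile)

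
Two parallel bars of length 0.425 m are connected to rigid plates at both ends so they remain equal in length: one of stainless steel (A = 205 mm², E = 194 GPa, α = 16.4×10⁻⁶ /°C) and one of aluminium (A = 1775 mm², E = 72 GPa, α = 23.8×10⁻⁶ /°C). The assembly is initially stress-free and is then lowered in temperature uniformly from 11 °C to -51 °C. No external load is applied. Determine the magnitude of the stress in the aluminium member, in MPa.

Both members must finish at the same length. With the larger α, the aluminium tends to over-contract; the plates restrain it, putting the aluminium in tension and the stainless steel in compression. With no external load the two internal forces are equal and opposite, magnitude P.
Compatibility of the two members (thermal + elastic change equal): (α₁ − α₂)ΔT = P·[1/(A₁E₁) + 1/(A₂E₂)].
|α₁ − α₂|·ΔT = 7.4×10⁻⁶ × 62 = 0.0004588.
1/(A₁E₁) + 1/(A₂E₂) = 1/(205×194×10³) + 1/(1775×72×10³) = 3.297×10⁻⁸ N⁻¹.
So P = 0.0004588 / 3.297×10⁻⁸ = 13.92 kN.
σ_{aluminium} = P/A₂ = 13920/1775 = 7.84 MPa, tensile.

σ ≈ 7.84 MPa (tensile)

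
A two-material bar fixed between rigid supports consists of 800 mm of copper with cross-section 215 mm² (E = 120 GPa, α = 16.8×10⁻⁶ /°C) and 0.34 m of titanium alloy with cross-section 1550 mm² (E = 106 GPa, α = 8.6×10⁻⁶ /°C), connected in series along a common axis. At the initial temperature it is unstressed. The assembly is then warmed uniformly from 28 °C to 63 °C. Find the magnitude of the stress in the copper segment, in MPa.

σ ≈ 80.5 MPa (compressive)

If the supports were absent, the total length change would be Σ αᵢΔT Lᵢ = 16.8×10⁻⁶×35×800 + 8.6×10⁻⁶×35×340 = 0.5727 mm.
The walls prevent any net length change, so an axial force P (same in every segment) develops. Compatibility: P · Σ Lᵢ/(AᵢEᵢ) = δ_free.
Σ Lᵢ/(AᵢEᵢ) = 800/(215×120×10³) + 340/(1550×106×10³) = 3.308×10⁻⁵ mm/N.
So P = 0.5727 / 3.308×10⁻⁵ = 17.32 kN, compressive.
σ_{copper} = P / A = 17320 / 215 = 80.54 MPa.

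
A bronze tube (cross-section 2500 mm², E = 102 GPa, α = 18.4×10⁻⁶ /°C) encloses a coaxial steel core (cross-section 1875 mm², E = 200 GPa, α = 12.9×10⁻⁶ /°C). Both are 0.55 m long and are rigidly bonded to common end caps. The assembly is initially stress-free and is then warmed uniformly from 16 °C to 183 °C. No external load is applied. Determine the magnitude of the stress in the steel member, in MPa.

σ ≈ 74.4 MPa (tensile)

The bronze has the larger α, so on heating it would change length more than the steel if both were free. The rigid plates force a common final length, so the bronze is put into compression and the steel into tension, with equal and opposite forces P (no external load).
Compatibility of the two members (thermal + elastic change equal): (α₁ − α₂)ΔT = P·[1/(A₁E₁) + 1/(A₂E₂)].
|α₁ − α₂|·ΔT = 5.5×10⁻⁶ × 167 = 0.0009185.
1/(A₁E₁) + 1/(A₂E₂) = 1/(2500×102×10³) + 1/(1875×200×10³) = 6.588×10⁻⁹ N⁻¹.
P = 0.0009185 / 6.588×10⁻⁹ = 139400 N = 139.4 kN.
σ_{steel} = P/A₂ = 139400/1875 = 74.35 MPa, tensile.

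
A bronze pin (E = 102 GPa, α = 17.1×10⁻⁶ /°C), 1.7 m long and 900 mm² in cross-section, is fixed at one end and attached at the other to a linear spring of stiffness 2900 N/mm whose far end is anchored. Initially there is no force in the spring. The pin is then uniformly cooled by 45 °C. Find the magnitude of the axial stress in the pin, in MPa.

σ ≈ 4 MPa (tensile)

Free thermal contraction: δ_free = αΔT L = 17.1×10⁻⁶ × 45 × 1700 = 1.308 mm.
Let P be the tensile force in the spring. The pin extends elastically by PL/(AE) and the spring stretches by P/k; together these equal δ_free.
P [ L/(AE) + 1/k ] = δ_free → P [ 1700/(900×102×10³) + 1/(2900) ] = 1.308.
P = 1.308 / 0.0003633 = 3600 N.
σ = P/A = 3600/900 = 4 MPa.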